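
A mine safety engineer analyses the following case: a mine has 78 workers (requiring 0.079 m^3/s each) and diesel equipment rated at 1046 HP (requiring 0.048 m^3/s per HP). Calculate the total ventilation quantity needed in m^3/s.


56.37 m^3/s

Airflow for workers:
Q_people = 78 * 0.079 = 6.162 m^3/s
Airflow for diesel equipment:
Q_diesel = 1046 * 0.048 = 50.208 m^3/s
Total ventilation:
Q_total = 6.162 + 50.208
= 56.37 m^3/s


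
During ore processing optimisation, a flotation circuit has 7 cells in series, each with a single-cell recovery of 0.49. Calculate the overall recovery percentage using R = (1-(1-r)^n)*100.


99.1026%

Complement of single-cell recovery:
1 - r = 1 - 0.49 = 0.51
Raise to power n:
(1 - r)^7 = 0.51^7 = 0.008974106779
Overall recovery:
R = (1 - 0.008974106779) * 100
= 99.1026%


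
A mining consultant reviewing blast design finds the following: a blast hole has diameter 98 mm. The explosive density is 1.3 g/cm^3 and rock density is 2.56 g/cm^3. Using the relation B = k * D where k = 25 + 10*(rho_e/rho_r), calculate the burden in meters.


First, compute k:
rho_e / rho_r = 1.3 / 2.56 = 0.5078125
k = 25 + 10 * 0.5078125 = 30.078125
Then, compute burden:
B = k * D / 1000 = 30.078125 * 98 / 1000
= 2947.65625 / 1000
= 2.9477 m

2.9477 m


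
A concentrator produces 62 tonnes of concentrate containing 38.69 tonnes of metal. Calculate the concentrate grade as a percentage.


Grade = (metal in concentrate / concentrate mass) * 100
= (38.69 / 62) * 100
= 0.6240322581 * 100
= 62.4032%

62.4032%


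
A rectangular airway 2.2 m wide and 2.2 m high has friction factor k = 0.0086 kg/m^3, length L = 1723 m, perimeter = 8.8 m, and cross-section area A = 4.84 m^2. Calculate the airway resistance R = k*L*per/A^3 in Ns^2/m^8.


1.1501 Ns^2/m^8

Compute the numerator:
k * L * per = 0.0086 * 1723 * 8.8
= 130.39664
Compute the denominator:
A^3 = 4.84^3 = 113.379904
Resistance:
R = 130.39664 / 113.379904
= 1.1501 Ns^2/m^8


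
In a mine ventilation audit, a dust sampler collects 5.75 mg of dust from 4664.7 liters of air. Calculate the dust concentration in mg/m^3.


1.2327 mg/m^3

Convert liters to m^3: 1 m^3 = 1000 L
Concentration = mass / volume * 1000
= 5.75 / 4664.7 * 1000
= 0.001232662336 * 1000
= 1.2327 mg/m^3


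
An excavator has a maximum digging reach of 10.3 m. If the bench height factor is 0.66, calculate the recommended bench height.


Bench height = reach * factor
= 10.3 * 0.66
= 6.798 m

6.798 m


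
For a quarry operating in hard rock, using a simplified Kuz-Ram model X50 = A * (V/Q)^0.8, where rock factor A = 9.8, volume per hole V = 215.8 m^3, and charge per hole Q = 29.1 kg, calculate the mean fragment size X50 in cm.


Compute V/Q:
V/Q = 215.8 / 29.1 = 7.41580756
Raise to the power 0.8:
(V/Q)^0.8 = 7.41580756^0.8 = 4.967372871
Multiply by A:
X50 = 9.8 * 4.967372871
= 48.6803 cm

48.6803 cm


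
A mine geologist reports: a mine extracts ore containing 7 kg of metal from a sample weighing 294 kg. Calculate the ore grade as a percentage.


2.381%

Ore grade = (metal mass / ore mass) * 100
= (7 / 294) * 100
= 0.02380952381 * 100
= 2.381%


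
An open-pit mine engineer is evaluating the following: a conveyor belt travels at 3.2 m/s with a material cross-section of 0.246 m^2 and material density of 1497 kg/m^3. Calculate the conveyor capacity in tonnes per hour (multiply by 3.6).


Volumetric flow = speed * area
= 3.2 * 0.246 = 0.7872 m^3/s
Mass flow = volumetric * density
= 0.7872 * 1497 = 1178.4384 kg/s
Convert to t/h: multiply by 3.6
Capacity = 1178.4384 * 3.6
= 4242.3782 t/h

4242.3782 t/h


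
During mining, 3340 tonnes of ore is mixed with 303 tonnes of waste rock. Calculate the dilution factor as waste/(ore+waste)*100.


Total material = ore + waste
= 3340 + 303 = 3643 tonnes
Dilution = waste / total * 100
= 303 / 3643 * 100
= 0.08317320889 * 100
= 8.3173%

8.3173%


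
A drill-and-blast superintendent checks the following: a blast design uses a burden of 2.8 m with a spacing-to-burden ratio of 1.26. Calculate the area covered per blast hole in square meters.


9.8784 m^2

First, find the spacing:
Spacing = burden * ratio = 2.8 * 1.26
= 3.528 m
Then, calculate the area:
Area = burden * spacing = 2.8 * 3.528
= 9.8784 m^2


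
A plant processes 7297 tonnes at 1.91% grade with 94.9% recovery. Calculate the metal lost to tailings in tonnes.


Total metal in feed:
= 7297 * 1.91 / 100 = 139.3727 tonnes
Metal recovered:
= 139.3727 * 94.9 / 100 = 132.2646923 tonnes
Metal lost to tailings:
= 139.3727 - 132.2646923
= 7.108 tonnes

7.108 tonnes


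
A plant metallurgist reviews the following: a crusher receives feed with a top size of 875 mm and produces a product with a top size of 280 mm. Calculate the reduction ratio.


Reduction ratio = feed size / product size
= 875 / 280
= 3.125

3.125


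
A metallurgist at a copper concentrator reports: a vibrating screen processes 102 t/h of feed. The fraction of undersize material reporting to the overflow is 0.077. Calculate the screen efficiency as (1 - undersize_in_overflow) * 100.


92.3%

Screen efficiency = (1 - fraction of undersize in overflow) * 100
= (1 - 0.077) * 100
= 0.923 * 100
= 92.3%


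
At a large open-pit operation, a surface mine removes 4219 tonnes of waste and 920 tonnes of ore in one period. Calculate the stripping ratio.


4.5859

Stripping ratio = waste tonnage / ore tonnage
= 4219 / 920
= 4.5859


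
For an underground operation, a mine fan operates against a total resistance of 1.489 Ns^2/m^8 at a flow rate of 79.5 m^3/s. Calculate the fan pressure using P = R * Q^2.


Compute Q^2:
Q^2 = 79.5^2 = 6320.25
Compute pressure:
P = R * Q^2 = 1.489 * 6320.25
= 9410.8523 Pa

9410.8523 Pa


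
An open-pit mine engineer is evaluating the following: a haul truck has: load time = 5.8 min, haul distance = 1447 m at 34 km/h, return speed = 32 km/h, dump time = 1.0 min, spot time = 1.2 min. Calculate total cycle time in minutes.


Convert haul speed to m/min: 34 * 1000/60 = 566.6666667 m/min
Haul time = 1447 / 566.6666667 = 2.553529412 min
Convert return speed to m/min: 32 * 1000/60 = 533.3333333 m/min
Return time = 1447 / 533.3333333 = 2.713125 min
Total cycle time:
= 5.8 + 2.553529412 + 1.0 + 2.713125 + 1.2
= 13.2667 min

13.2667 min


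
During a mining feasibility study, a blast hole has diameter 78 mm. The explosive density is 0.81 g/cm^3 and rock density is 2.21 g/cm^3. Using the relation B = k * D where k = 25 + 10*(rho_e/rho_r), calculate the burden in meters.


First, compute k:
rho_e / rho_r = 0.81 / 2.21 = 0.3665158371
k = 25 + 10 * 0.3665158371 = 28.66515837
Then, compute burden:
B = k * D / 1000 = 28.66515837 * 78 / 1000
= 2235.882353 / 1000
= 2.2359 m

2.2359 m


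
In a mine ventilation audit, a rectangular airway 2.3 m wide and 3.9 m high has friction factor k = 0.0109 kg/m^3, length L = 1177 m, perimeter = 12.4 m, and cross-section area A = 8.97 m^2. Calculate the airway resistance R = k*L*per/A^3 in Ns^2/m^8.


Compute the numerator:
k * L * per = 0.0109 * 1177 * 12.4
= 159.08332
Compute the denominator:
A^3 = 8.97^3 = 721.734273
Resistance:
R = 159.08332 / 721.734273
= 0.2204 Ns^2/m^8

0.2204 Ns^2/m^8


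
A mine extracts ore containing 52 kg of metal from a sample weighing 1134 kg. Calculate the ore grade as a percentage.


Ore grade = (metal mass / ore mass) * 100
= (52 / 1134) * 100
= 0.04585537919 * 100
= 4.5855%

4.5855%


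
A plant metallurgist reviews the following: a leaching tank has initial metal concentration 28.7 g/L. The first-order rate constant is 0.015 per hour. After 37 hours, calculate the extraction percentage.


42.5928%

Compute the exponent:
-k * t = -0.015 * 37 = -0.555
Remaining concentration:
C = 28.7 * exp(-0.555)
= 28.7 * 0.5740722612
= 16.4758739 g/L
Extracted = 28.7 - 16.4758739 = 12.2241261 g/L
Extraction % = 12.2241261 / 28.7 * 100
= 42.5928%


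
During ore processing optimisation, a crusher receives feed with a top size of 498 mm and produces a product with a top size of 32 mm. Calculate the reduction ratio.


15.5625

Reduction ratio = feed size / product size
= 498 / 32
= 15.5625


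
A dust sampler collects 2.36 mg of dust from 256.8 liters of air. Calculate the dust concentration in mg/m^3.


Convert liters to m^3: 1 m^3 = 1000 L
Concentration = mass / volume * 1000
= 2.36 / 256.8 * 1000
= 0.009190031153 * 1000
= 9.19 mg/m^3

9.19 mg/m^3


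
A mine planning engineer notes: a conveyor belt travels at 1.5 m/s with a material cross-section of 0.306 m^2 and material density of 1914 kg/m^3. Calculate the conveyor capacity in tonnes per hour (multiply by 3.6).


3162.6936 t/h

Volumetric flow = speed * area
= 1.5 * 0.306 = 0.459 m^3/s
Mass flow = volumetric * density
= 0.459 * 1914 = 878.526 kg/s
Convert to t/h: multiply by 3.6
Capacity = 878.526 * 3.6
= 3162.6936 t/h


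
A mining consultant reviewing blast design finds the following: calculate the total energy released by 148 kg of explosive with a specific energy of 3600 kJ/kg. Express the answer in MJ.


Energy = mass * specific_energy / 1000
= 148 * 3600 / 1000
= 532800 / 1000
= 532.8 MJ

532.8 MJ


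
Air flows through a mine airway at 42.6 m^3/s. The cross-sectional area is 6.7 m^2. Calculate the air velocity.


6.3582 m/s

Velocity = flow rate / cross-sectional area
= 42.6 / 6.7
= 6.3582 m/s


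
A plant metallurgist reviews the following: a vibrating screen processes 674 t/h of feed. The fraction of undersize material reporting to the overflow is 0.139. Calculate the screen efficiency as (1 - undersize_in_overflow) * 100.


86.1%

Screen efficiency = (1 - fraction of undersize in overflow) * 100
= (1 - 0.139) * 100
= 0.861 * 100
= 86.1%


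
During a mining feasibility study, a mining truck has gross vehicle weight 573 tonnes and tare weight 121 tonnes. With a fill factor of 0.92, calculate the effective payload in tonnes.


Maximum payload = gross - tare
= 573 - 121 = 452 tonnes
Effective payload = max payload * fill factor
= 452 * 0.92
= 415.84 tonnes

415.84 tonnes


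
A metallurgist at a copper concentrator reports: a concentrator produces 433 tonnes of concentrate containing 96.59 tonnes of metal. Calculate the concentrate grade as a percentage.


22.3072%

Grade = (metal in concentrate / concentrate mass) * 100
= (96.59 / 433) * 100
= 0.2230715935 * 100
= 22.3072%


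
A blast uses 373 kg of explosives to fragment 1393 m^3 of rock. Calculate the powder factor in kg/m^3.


Powder factor = explosive mass / rock volume
= 373 / 1393
= 0.2678 kg/m^3

0.2678 kg/m^3


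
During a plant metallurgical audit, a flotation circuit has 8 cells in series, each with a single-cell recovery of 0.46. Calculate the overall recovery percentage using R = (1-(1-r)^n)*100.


Complement of single-cell recovery:
1 - r = 1 - 0.46 = 0.54
Raise to power n:
(1 - r)^8 = 0.54^8 = 0.007230196134
Overall recovery:
R = (1 - 0.007230196134) * 100
= 99.277%

99.277%


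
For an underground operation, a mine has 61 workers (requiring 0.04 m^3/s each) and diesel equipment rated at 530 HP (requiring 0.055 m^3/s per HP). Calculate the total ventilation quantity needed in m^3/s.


Airflow for workers:
Q_people = 61 * 0.04 = 2.44 m^3/s
Airflow for diesel equipment:
Q_diesel = 530 * 0.055 = 29.15 m^3/s
Total ventilation:
Q_total = 2.44 + 29.15
= 31.59 m^3/s

31.59 m^3/s


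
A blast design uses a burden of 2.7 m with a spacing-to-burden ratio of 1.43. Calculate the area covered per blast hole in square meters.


10.4247 m^2

First, find the spacing:
Spacing = burden * ratio = 2.7 * 1.43
= 3.861 m
Then, calculate the area:
Area = burden * spacing = 2.7 * 3.861
= 10.4247 m^2


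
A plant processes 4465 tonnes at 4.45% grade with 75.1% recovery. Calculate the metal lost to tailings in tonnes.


49.4744 tonnes

Total metal in feed:
= 4465 * 4.45 / 100 = 198.6925 tonnes
Metal recovered:
= 198.6925 * 75.1 / 100 = 149.2180675 tonnes
Metal lost to tailings:
= 198.6925 - 149.2180675
= 49.4744 tonnes


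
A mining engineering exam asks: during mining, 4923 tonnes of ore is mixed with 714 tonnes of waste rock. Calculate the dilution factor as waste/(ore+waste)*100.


12.6663%

Total material = ore + waste
= 4923 + 714 = 5637 tonnes
Dilution = waste / total * 100
= 714 / 5637 * 100
= 0.1266631187 * 100
= 12.6663%


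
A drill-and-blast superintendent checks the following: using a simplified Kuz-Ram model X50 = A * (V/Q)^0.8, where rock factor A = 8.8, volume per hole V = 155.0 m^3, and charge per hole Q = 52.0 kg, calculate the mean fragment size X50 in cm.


21.0836 cm

Compute V/Q:
V/Q = 155.0 / 52.0 = 2.980769231
Raise to the power 0.8:
(V/Q)^0.8 = 2.980769231^0.8 = 2.395866878
Multiply by A:
X50 = 8.8 * 2.395866878
= 21.0836 cm


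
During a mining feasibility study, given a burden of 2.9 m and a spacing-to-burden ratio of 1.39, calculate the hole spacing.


Spacing = burden * ratio
= 2.9 * 1.39
= 4.031 m

4.031 m


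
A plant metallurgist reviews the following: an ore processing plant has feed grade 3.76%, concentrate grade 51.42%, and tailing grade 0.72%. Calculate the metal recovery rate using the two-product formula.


81.9992%

Using the two-product formula:
R = 100 * c * (f - t) / (f * (c - t))
Numerator = 100 * 51.42 * (3.76 - 0.72)
= 100 * 51.42 * 3.04
= 15631.68
Denominator = 3.76 * (51.42 - 0.72)
= 3.76 * 50.7
= 190.632
R = 15631.68 / 190.632
= 81.9992%


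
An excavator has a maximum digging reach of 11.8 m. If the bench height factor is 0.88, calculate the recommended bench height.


10.384 m

Bench height = reach * factor
= 11.8 * 0.88
= 10.384 m


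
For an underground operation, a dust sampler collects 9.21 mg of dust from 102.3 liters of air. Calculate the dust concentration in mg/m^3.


Convert liters to m^3: 1 m^3 = 1000 L
Concentration = mass / volume * 1000
= 9.21 / 102.3 * 1000
= 0.09002932551 * 1000
= 90.0293 mg/m^3

90.0293 mg/m^3


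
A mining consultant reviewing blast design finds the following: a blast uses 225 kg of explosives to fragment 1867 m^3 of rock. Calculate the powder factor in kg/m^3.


0.1205 kg/m^3

Powder factor = explosive mass / rock volume
= 225 / 1867
= 0.1205 kg/m^3


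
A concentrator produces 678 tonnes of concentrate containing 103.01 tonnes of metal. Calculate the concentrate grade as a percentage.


Grade = (metal in concentrate / concentrate mass) * 100
= (103.01 / 678) * 100
= 0.1519321534 * 100
= 15.1932%

15.1932%


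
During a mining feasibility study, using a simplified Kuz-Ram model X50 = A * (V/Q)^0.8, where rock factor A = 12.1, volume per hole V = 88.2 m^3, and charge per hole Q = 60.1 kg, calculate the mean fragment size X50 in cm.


16.446 cm

Compute V/Q:
V/Q = 88.2 / 60.1 = 1.467554077
Raise to the power 0.8:
(V/Q)^0.8 = 1.467554077^0.8 = 1.359174727
Multiply by A:
X50 = 12.1 * 1.359174727
= 16.446 cm


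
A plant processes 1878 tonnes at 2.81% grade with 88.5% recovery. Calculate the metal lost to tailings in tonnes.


6.0688 tonnes

Total metal in feed:
= 1878 * 2.81 / 100 = 52.7718 tonnes
Metal recovered:
= 52.7718 * 88.5 / 100 = 46.703043 tonnes
Metal lost to tailings:
= 52.7718 - 46.703043
= 6.0688 tonnes


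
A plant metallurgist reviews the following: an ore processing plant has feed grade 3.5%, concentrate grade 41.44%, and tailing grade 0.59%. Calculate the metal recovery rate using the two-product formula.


84.3437%

Using the two-product formula:
R = 100 * c * (f - t) / (f * (c - t))
Numerator = 100 * 41.44 * (3.5 - 0.59)
= 100 * 41.44 * 2.91
= 12059.04
Denominator = 3.5 * (41.44 - 0.59)
= 3.5 * 40.85
= 142.975
R = 12059.04 / 142.975
= 84.3437%


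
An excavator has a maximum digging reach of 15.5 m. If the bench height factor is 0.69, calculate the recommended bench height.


Bench height = reach * factor
= 15.5 * 0.69
= 10.695 m

10.695 m


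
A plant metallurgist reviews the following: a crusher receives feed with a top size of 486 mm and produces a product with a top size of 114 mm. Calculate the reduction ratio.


Reduction ratio = feed size / product size
= 486 / 114
= 4.2632

4.2632


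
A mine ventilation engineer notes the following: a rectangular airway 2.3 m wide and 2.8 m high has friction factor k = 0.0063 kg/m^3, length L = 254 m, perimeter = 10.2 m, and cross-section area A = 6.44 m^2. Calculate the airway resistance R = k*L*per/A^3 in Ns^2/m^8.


Compute the numerator:
k * L * per = 0.0063 * 254 * 10.2
= 16.32204
Compute the denominator:
A^3 = 6.44^3 = 267.089984
Resistance:
R = 16.32204 / 267.089984
= 0.0611 Ns^2/m^8

0.0611 Ns^2/m^8


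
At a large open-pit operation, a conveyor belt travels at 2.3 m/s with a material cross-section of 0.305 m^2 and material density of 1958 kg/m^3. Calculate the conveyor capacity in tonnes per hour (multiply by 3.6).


Volumetric flow = speed * area
= 2.3 * 0.305 = 0.7015 m^3/s
Mass flow = volumetric * density
= 0.7015 * 1958 = 1373.537 kg/s
Convert to t/h: multiply by 3.6
Capacity = 1373.537 * 3.6
= 4944.7332 t/h

4944.7332 t/h


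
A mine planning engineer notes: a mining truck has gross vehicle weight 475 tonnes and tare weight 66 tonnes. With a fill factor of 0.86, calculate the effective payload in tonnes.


351.74 tonnes

Maximum payload = gross - tare
= 475 - 66 = 409 tonnes
Effective payload = max payload * fill factor
= 409 * 0.86
= 351.74 tonnes


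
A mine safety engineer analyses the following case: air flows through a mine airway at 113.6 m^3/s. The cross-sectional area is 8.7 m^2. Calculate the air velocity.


13.0575 m/s

Velocity = flow rate / cross-sectional area
= 113.6 / 8.7
= 13.0575 m/s


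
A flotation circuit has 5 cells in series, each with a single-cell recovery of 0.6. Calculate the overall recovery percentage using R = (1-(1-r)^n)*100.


Complement of single-cell recovery:
1 - r = 1 - 0.6 = 0.4
Raise to power n:
(1 - r)^5 = 0.4^5 = 0.01024
Overall recovery:
R = (1 - 0.01024) * 100
= 98.976%

98.976%


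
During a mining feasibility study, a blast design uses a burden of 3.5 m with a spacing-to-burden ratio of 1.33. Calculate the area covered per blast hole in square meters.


16.2925 m^2

First, find the spacing:
Spacing = burden * ratio = 3.5 * 1.33
= 4.655 m
Then, calculate the area:
Area = burden * spacing = 3.5 * 4.655
= 16.2925 m^2


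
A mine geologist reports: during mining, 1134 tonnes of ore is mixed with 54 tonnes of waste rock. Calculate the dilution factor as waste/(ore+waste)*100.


Total material = ore + waste
= 1134 + 54 = 1188 tonnes
Dilution = waste / total * 100
= 54 / 1188 * 100
= 0.04545454545 * 100
= 4.5455%

4.5455%


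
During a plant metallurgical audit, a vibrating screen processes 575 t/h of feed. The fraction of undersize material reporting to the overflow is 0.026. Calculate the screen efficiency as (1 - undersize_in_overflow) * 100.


Screen efficiency = (1 - fraction of undersize in overflow) * 100
= (1 - 0.026) * 100
= 0.974 * 100
= 97.4%

97.4%


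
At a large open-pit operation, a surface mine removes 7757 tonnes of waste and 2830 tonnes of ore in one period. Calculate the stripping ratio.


Stripping ratio = waste tonnage / ore tonnage
= 7757 / 2830
= 2.741

2.741


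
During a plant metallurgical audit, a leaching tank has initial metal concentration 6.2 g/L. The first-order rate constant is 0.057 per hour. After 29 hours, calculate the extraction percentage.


Compute the exponent:
-k * t = -0.057 * 29 = -1.653
Remaining concentration:
C = 6.2 * exp(-1.653)
= 6.2 * 0.1914746223
= 1.187142658 g/L
Extracted = 6.2 - 1.187142658 = 5.012857342 g/L
Extraction % = 5.012857342 / 6.2 * 100
= 80.8525%

80.8525%


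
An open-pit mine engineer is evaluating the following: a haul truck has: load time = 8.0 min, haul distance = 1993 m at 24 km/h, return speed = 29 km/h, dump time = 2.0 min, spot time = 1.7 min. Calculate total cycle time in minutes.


Convert haul speed to m/min: 24 * 1000/60 = 400 m/min
Haul time = 1993 / 400 = 4.9825 min
Convert return speed to m/min: 29 * 1000/60 = 483.3333333 m/min
Return time = 1993 / 483.3333333 = 4.123448276 min
Total cycle time:
= 8.0 + 4.9825 + 2.0 + 4.123448276 + 1.7
= 20.8059 min

20.8059 min


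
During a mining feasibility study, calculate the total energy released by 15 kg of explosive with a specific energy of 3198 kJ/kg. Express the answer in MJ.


47.97 MJ

Energy = mass * specific_energy / 1000
= 15 * 3198 / 1000
= 47970 / 1000
= 47.97 MJ


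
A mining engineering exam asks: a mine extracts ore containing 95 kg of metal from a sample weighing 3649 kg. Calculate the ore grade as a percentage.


Ore grade = (metal mass / ore mass) * 100
= (95 / 3649) * 100
= 0.02603453001 * 100
= 2.6035%

2.6035%


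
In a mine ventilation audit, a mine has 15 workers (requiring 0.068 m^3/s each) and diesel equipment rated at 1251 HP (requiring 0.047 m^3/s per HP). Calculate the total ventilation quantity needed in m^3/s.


59.817 m^3/s

Airflow for workers:
Q_people = 15 * 0.068 = 1.02 m^3/s
Airflow for diesel equipment:
Q_diesel = 1251 * 0.047 = 58.797 m^3/s
Total ventilation:
Q_total = 1.02 + 58.797
= 59.817 m^3/s


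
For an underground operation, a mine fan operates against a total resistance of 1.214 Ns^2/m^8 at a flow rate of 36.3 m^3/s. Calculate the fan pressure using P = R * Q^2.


1599.6757 Pa

Compute Q^2:
Q^2 = 36.3^2 = 1317.69
Compute pressure:
P = R * Q^2 = 1.214 * 1317.69
= 1599.6757 Pa


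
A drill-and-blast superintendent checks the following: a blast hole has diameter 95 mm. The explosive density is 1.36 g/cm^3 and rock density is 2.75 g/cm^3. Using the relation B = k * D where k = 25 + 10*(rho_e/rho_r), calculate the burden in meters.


2.8448 m

First, compute k:
rho_e / rho_r = 1.36 / 2.75 = 0.4945454545
k = 25 + 10 * 0.4945454545 = 29.94545455
Then, compute burden:
B = k * D / 1000 = 29.94545455 * 95 / 1000
= 2844.818182 / 1000
= 2.8448 m


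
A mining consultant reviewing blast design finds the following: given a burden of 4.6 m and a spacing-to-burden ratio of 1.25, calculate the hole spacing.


Spacing = burden * ratio
= 4.6 * 1.25
= 5.75 m

5.75 m


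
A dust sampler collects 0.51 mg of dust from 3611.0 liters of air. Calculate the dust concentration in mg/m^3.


Convert liters to m^3: 1 m^3 = 1000 L
Concentration = mass / volume * 1000
= 0.51 / 3611.0 * 1000
= 0.0001412351149 * 1000
= 0.1412 mg/m^3

0.1412 mg/m^3


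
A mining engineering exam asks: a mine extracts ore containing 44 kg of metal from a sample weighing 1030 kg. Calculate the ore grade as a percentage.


Ore grade = (metal mass / ore mass) * 100
= (44 / 1030) * 100
= 0.0427184466 * 100
= 4.2718%

4.2718%


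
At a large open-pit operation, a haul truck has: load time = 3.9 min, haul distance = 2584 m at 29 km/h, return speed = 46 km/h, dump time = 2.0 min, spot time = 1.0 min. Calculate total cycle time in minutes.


15.6166 min

Convert haul speed to m/min: 29 * 1000/60 = 483.3333333 m/min
Haul time = 2584 / 483.3333333 = 5.346206897 min
Convert return speed to m/min: 46 * 1000/60 = 766.6666667 m/min
Return time = 2584 / 766.6666667 = 3.370434783 min
Total cycle time:
= 3.9 + 5.346206897 + 2.0 + 3.370434783 + 1.0
= 15.6166 min


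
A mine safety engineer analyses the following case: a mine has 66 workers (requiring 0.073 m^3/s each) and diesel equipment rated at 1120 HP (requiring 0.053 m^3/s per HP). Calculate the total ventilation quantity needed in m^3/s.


Airflow for workers:
Q_people = 66 * 0.073 = 4.818 m^3/s
Airflow for diesel equipment:
Q_diesel = 1120 * 0.053 = 59.36 m^3/s
Total ventilation:
Q_total = 4.818 + 59.36
= 64.178 m^3/s

64.178 m^3/s


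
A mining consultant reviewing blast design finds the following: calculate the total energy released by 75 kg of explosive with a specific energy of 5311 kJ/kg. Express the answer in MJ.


Energy = mass * specific_energy / 1000
= 75 * 5311 / 1000
= 398325 / 1000
= 398.325 MJ

398.325 MJ


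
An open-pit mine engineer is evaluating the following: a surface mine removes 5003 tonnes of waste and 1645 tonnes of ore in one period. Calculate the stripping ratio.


3.0413

Stripping ratio = waste tonnage / ore tonnage
= 5003 / 1645
= 3.0413


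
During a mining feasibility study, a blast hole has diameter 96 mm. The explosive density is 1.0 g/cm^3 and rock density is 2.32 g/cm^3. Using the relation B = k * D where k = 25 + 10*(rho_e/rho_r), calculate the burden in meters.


2.8138 m

First, compute k:
rho_e / rho_r = 1.0 / 2.32 = 0.4310344828
k = 25 + 10 * 0.4310344828 = 29.31034483
Then, compute burden:
B = k * D / 1000 = 29.31034483 * 96 / 1000
= 2813.793103 / 1000
= 2.8138 m


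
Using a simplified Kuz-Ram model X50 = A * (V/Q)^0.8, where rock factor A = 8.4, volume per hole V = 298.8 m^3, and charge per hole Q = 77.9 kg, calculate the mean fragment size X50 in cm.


Compute V/Q:
V/Q = 298.8 / 77.9 = 3.835686778
Raise to the power 0.8:
(V/Q)^0.8 = 3.835686778^0.8 = 2.931396118
Multiply by A:
X50 = 8.4 * 2.931396118
= 24.6237 cm

24.6237 cm


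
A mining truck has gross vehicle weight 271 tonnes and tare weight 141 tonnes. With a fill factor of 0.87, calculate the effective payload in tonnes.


113.1 tonnes

Maximum payload = gross - tare
= 271 - 141 = 130 tonnes
Effective payload = max payload * fill factor
= 130 * 0.87
= 113.1 tonnes


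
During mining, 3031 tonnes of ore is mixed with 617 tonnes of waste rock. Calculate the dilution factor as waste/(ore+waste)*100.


16.9134%

Total material = ore + waste
= 3031 + 617 = 3648 tonnes
Dilution = waste / total * 100
= 617 / 3648 * 100
= 0.1691337719 * 100
= 16.9134%


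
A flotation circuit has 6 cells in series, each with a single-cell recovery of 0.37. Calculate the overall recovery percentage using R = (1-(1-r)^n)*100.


Complement of single-cell recovery:
1 - r = 1 - 0.37 = 0.63
Raise to power n:
(1 - r)^6 = 0.63^6 = 0.06252350221
Overall recovery:
R = (1 - 0.06252350221) * 100
= 93.7476%

93.7476%


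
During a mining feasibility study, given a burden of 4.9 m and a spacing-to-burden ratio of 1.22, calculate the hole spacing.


Spacing = burden * ratio
= 4.9 * 1.22
= 5.978 m

5.978 m


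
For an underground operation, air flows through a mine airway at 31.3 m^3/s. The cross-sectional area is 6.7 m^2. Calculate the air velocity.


4.6716 m/s

Velocity = flow rate / cross-sectional area
= 31.3 / 6.7
= 4.6716 m/s


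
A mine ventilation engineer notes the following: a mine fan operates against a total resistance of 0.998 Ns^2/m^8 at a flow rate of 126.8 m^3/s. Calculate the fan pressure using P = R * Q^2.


16046.0835 Pa

Compute Q^2:
Q^2 = 126.8^2 = 16078.24
Compute pressure:
P = R * Q^2 = 0.998 * 16078.24
= 16046.0835 Pa


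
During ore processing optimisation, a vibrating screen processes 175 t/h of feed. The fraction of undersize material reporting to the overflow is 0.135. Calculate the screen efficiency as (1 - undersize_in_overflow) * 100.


Screen efficiency = (1 - fraction of undersize in overflow) * 100
= (1 - 0.135) * 100
= 0.865 * 100
= 86.5%

86.5%


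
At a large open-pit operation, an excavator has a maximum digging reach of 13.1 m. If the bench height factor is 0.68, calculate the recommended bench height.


8.908 m

Bench height = reach * factor
= 13.1 * 0.68
= 8.908 m


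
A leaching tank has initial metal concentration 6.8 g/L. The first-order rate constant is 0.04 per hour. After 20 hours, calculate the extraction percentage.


55.0671%

Compute the exponent:
-k * t = -0.04 * 20 = -0.8
Remaining concentration:
C = 6.8 * exp(-0.8)
= 6.8 * 0.4493289641
= 3.055436956 g/L
Extracted = 6.8 - 3.055436956 = 3.744563044 g/L
Extraction % = 3.744563044 / 6.8 * 100
= 55.0671%


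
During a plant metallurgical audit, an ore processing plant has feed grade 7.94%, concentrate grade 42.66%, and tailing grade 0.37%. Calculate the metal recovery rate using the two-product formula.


Using the two-product formula:
R = 100 * c * (f - t) / (f * (c - t))
Numerator = 100 * 42.66 * (7.94 - 0.37)
= 100 * 42.66 * 7.57
= 32293.62
Denominator = 7.94 * (42.66 - 0.37)
= 7.94 * 42.29
= 335.7826
R = 32293.62 / 335.7826
= 96.1742%

96.1742%


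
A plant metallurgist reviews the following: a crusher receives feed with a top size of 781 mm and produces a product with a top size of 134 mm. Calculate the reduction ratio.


Reduction ratio = feed size / product size
= 781 / 134
= 5.8284

5.8284


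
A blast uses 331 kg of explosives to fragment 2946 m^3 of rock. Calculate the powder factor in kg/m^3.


0.1124 kg/m^3

Powder factor = explosive mass / rock volume
= 331 / 2946
= 0.1124 kg/m^3


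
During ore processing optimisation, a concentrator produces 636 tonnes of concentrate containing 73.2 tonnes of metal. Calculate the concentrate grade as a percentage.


11.5094%

Grade = (metal in concentrate / concentrate mass) * 100
= (73.2 / 636) * 100
= 0.1150943396 * 100
= 11.5094%


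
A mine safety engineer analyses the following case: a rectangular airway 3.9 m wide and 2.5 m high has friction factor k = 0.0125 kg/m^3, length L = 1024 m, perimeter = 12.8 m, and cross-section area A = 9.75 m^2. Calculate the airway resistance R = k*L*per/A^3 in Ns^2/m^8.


Compute the numerator:
k * L * per = 0.0125 * 1024 * 12.8
= 163.84
Compute the denominator:
A^3 = 9.75^3 = 926.859375
Resistance:
R = 163.84 / 926.859375
= 0.1768 Ns^2/m^8

0.1768 Ns^2/m^8


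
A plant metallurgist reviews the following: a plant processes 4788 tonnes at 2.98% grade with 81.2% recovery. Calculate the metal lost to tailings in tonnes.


Total metal in feed:
= 4788 * 2.98 / 100 = 142.6824 tonnes
Metal recovered:
= 142.6824 * 81.2 / 100 = 115.8581088 tonnes
Metal lost to tailings:
= 142.6824 - 115.8581088
= 26.8243 tonnes

26.8243 tonnes


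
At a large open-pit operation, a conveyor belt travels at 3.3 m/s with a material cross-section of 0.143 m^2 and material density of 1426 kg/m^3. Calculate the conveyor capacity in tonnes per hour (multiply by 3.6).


Volumetric flow = speed * area
= 3.3 * 0.143 = 0.4719 m^3/s
Mass flow = volumetric * density
= 0.4719 * 1426 = 672.9294 kg/s
Convert to t/h: multiply by 3.6
Capacity = 672.9294 * 3.6
= 2422.5458 t/h

2422.5458 t/h


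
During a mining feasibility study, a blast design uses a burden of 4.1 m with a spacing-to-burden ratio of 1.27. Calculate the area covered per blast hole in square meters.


First, find the spacing:
Spacing = burden * ratio = 4.1 * 1.27
= 5.207 m
Then, calculate the area:
Area = burden * spacing = 4.1 * 5.207
= 21.3487 m^2

21.3487 m^2


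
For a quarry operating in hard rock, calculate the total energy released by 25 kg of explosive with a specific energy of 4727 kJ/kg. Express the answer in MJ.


Energy = mass * specific_energy / 1000
= 25 * 4727 / 1000
= 118175 / 1000
= 118.175 MJ

118.175 MJ


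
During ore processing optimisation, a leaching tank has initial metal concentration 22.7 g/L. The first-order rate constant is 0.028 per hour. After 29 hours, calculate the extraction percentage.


55.6031%

Compute the exponent:
-k * t = -0.028 * 29 = -0.812
Remaining concentration:
C = 22.7 * exp(-0.812)
= 22.7 * 0.4439692392
= 10.07810173 g/L
Extracted = 22.7 - 10.07810173 = 12.62189827 g/L
Extraction % = 12.62189827 / 22.7 * 100
= 55.6031%


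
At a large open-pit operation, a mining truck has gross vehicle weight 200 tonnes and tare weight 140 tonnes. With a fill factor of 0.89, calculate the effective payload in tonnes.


53.4 tonnes

Maximum payload = gross - tare
= 200 - 140 = 60 tonnes
Effective payload = max payload * fill factor
= 60 * 0.89
= 53.4 tonnes


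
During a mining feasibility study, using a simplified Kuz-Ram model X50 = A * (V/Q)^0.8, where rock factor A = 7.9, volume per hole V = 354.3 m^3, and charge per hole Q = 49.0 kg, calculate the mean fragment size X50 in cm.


38.4563 cm

Compute V/Q:
V/Q = 354.3 / 49.0 = 7.230612245
Raise to the power 0.8:
(V/Q)^0.8 = 7.230612245^0.8 = 4.867882176
Multiply by A:
X50 = 7.9 * 4.867882176
= 38.4563 cm


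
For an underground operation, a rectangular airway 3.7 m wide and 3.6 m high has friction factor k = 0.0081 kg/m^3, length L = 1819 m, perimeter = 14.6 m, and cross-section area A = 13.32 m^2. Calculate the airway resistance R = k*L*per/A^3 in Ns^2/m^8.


Compute the numerator:
k * L * per = 0.0081 * 1819 * 14.6
= 215.11494
Compute the denominator:
A^3 = 13.32^3 = 2363.266368
Resistance:
R = 215.11494 / 2363.266368
= 0.091 Ns^2/m^8

0.091 Ns^2/m^8


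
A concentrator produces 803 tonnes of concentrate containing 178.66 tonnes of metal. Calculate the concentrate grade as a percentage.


22.2491%

Grade = (metal in concentrate / concentrate mass) * 100
= (178.66 / 803) * 100
= 0.22249066 * 100
= 22.2491%


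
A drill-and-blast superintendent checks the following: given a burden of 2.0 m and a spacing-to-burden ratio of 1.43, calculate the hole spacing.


Spacing = burden * ratio
= 2.0 * 1.43
= 2.86 m

2.86 m


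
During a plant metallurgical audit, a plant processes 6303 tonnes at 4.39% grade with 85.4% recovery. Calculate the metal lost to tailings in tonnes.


40.3984 tonnes

Total metal in feed:
= 6303 * 4.39 / 100 = 276.7017 tonnes
Metal recovered:
= 276.7017 * 85.4 / 100 = 236.3032518 tonnes
Metal lost to tailings:
= 276.7017 - 236.3032518
= 40.3984 tonnes


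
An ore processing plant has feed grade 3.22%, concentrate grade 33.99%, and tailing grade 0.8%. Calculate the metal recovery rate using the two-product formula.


76.9668%

Using the two-product formula:
R = 100 * c * (f - t) / (f * (c - t))
Numerator = 100 * 33.99 * (3.22 - 0.8)
= 100 * 33.99 * 2.42
= 8225.58
Denominator = 3.22 * (33.99 - 0.8)
= 3.22 * 33.19
= 106.8718
R = 8225.58 / 106.8718
= 76.9668%


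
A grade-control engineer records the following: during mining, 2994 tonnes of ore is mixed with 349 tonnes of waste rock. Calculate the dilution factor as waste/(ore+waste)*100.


Total material = ore + waste
= 2994 + 349 = 3343 tonnes
Dilution = waste / total * 100
= 349 / 3343 * 100
= 0.104397248 * 100
= 10.4397%

10.4397%


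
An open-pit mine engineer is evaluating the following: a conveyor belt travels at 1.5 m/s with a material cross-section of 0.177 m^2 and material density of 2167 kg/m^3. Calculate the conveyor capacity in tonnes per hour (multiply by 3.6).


Volumetric flow = speed * area
= 1.5 * 0.177 = 0.2655 m^3/s
Mass flow = volumetric * density
= 0.2655 * 2167 = 575.3385 kg/s
Convert to t/h: multiply by 3.6
Capacity = 575.3385 * 3.6
= 2071.2186 t/h

2071.2186 t/h


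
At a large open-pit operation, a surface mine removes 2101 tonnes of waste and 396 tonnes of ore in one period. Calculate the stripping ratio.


5.3056

Stripping ratio = waste tonnage / ore tonnage
= 2101 / 396
= 5.3056


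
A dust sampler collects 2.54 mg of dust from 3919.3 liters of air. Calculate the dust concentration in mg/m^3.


Convert liters to m^3: 1 m^3 = 1000 L
Concentration = mass / volume * 1000
= 2.54 / 3919.3 * 1000
= 0.0006480749113 * 1000
= 0.6481 mg/m^3

0.6481 mg/m^3


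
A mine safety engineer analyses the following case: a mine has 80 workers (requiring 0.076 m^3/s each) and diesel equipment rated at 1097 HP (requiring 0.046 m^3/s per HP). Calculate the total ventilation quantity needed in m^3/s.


56.542 m^3/s

Airflow for workers:
Q_people = 80 * 0.076 = 6.08 m^3/s
Airflow for diesel equipment:
Q_diesel = 1097 * 0.046 = 50.462 m^3/s
Total ventilation:
Q_total = 6.08 + 50.462
= 56.542 m^3/s


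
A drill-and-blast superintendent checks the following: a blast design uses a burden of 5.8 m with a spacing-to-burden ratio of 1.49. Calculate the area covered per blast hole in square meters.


50.1236 m^2

First, find the spacing:
Spacing = burden * ratio = 5.8 * 1.49
= 8.642 m
Then, calculate the area:
Area = burden * spacing = 5.8 * 8.642
= 50.1236 m^2


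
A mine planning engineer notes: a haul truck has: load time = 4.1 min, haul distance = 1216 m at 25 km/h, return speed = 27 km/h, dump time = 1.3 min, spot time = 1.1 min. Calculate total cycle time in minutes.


12.1206 min

Convert haul speed to m/min: 25 * 1000/60 = 416.6666667 m/min
Haul time = 1216 / 416.6666667 = 2.9184 min
Convert return speed to m/min: 27 * 1000/60 = 450 m/min
Return time = 1216 / 450 = 2.702222222 min
Total cycle time:
= 4.1 + 2.9184 + 1.3 + 2.702222222 + 1.1
= 12.1206 min


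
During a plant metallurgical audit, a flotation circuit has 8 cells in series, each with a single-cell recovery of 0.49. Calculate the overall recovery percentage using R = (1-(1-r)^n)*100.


99.5423%

Complement of single-cell recovery:
1 - r = 1 - 0.49 = 0.51
Raise to power n:
(1 - r)^8 = 0.51^8 = 0.004576794457
Overall recovery:
R = (1 - 0.004576794457) * 100
= 99.5423%


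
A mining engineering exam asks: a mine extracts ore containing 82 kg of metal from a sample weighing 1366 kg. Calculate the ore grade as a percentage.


Ore grade = (metal mass / ore mass) * 100
= (82 / 1366) * 100
= 0.06002928258 * 100
= 6.0029%

6.0029%


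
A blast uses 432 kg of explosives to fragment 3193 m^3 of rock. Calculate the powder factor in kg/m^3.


0.1353 kg/m^3

Powder factor = explosive mass / rock volume
= 432 / 3193
= 0.1353 kg/m^3


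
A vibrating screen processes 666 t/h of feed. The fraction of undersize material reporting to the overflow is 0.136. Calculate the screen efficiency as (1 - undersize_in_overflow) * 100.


86.4%

Screen efficiency = (1 - fraction of undersize in overflow) * 100
= (1 - 0.136) * 100
= 0.864 * 100
= 86.4%


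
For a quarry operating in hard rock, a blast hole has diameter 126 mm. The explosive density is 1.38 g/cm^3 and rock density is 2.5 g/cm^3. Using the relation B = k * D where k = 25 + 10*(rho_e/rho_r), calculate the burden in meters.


First, compute k:
rho_e / rho_r = 1.38 / 2.5 = 0.552
k = 25 + 10 * 0.552 = 30.52
Then, compute burden:
B = k * D / 1000 = 30.52 * 126 / 1000
= 3845.52 / 1000
= 3.8455 m

3.8455 m


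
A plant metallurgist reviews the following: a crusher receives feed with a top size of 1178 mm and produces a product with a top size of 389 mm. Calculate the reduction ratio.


3.0283

Reduction ratio = feed size / product size
= 1178 / 389
= 3.0283


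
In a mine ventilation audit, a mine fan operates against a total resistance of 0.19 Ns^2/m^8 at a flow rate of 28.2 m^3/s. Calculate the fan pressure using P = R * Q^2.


Compute Q^2:
Q^2 = 28.2^2 = 795.24
Compute pressure:
P = R * Q^2 = 0.19 * 795.24
= 151.0956 Pa

151.0956 Pa


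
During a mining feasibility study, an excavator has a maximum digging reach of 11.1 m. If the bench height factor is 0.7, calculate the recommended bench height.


Bench height = reach * factor
= 11.1 * 0.7
= 7.77 m

7.77 m


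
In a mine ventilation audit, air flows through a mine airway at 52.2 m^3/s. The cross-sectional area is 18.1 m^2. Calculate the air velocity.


Velocity = flow rate / cross-sectional area
= 52.2 / 18.1
= 2.884 m/s

2.884 m/s


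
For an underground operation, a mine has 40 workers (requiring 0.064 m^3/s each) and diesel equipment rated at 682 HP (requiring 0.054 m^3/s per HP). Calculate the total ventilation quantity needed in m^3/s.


Airflow for workers:
Q_people = 40 * 0.064 = 2.56 m^3/s
Airflow for diesel equipment:
Q_diesel = 682 * 0.054 = 36.828 m^3/s
Total ventilation:
Q_total = 2.56 + 36.828
= 39.388 m^3/s

39.388 m^3/s


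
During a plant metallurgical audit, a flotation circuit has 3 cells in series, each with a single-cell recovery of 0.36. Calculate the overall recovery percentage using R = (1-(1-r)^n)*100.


Complement of single-cell recovery:
1 - r = 1 - 0.36 = 0.64
Raise to power n:
(1 - r)^3 = 0.64^3 = 0.262144
Overall recovery:
R = (1 - 0.262144) * 100
= 73.7856%

73.7856%


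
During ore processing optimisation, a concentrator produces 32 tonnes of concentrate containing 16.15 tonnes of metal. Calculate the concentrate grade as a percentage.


Grade = (metal in concentrate / concentrate mass) * 100
= (16.15 / 32) * 100
= 0.5046875 * 100
= 50.4688%

50.4688%
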